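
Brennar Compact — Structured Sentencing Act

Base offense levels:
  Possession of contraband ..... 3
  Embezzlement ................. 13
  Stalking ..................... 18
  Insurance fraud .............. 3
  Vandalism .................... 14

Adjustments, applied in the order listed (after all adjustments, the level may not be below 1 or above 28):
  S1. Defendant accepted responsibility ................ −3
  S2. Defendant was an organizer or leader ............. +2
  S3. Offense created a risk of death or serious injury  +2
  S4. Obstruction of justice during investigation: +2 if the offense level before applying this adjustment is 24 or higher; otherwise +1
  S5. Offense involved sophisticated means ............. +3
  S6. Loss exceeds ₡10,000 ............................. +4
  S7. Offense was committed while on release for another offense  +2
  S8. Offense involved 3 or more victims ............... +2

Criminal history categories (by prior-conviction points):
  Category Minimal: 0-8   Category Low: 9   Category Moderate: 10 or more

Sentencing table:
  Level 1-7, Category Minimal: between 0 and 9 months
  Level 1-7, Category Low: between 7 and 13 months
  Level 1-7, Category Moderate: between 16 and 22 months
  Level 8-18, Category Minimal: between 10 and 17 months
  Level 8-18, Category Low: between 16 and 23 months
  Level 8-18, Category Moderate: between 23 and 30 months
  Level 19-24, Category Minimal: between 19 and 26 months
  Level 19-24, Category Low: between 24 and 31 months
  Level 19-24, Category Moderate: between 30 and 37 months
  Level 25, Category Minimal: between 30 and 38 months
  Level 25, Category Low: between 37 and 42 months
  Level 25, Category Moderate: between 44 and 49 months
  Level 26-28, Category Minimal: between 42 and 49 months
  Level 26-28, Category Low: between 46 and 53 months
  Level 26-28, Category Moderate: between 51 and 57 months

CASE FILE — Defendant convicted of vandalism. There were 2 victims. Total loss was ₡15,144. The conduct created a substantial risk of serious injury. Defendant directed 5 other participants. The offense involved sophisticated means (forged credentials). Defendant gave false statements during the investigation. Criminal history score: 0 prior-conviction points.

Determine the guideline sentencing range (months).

42-49 months

Base offense level for vandalism: 14.
S1 does not apply.
S2 applies: 14 + 2 = 16.
S3 applies: 16 + 2 = 18.
S4 applies (level before this adjustment is 18 < 24, so +1): 18 + 1 = 19.
S5 applies: 19 + 3 = 22.
S6 applies: 22 + 4 = 26.
S7 does not apply.
Final offense level: 26.
Criminal history: 0 prior points → Category Minimal (0-8).
Level 26 falls in the 26-28 band.
Grid: Level 26-28 × Category Minimal = 42-49 months.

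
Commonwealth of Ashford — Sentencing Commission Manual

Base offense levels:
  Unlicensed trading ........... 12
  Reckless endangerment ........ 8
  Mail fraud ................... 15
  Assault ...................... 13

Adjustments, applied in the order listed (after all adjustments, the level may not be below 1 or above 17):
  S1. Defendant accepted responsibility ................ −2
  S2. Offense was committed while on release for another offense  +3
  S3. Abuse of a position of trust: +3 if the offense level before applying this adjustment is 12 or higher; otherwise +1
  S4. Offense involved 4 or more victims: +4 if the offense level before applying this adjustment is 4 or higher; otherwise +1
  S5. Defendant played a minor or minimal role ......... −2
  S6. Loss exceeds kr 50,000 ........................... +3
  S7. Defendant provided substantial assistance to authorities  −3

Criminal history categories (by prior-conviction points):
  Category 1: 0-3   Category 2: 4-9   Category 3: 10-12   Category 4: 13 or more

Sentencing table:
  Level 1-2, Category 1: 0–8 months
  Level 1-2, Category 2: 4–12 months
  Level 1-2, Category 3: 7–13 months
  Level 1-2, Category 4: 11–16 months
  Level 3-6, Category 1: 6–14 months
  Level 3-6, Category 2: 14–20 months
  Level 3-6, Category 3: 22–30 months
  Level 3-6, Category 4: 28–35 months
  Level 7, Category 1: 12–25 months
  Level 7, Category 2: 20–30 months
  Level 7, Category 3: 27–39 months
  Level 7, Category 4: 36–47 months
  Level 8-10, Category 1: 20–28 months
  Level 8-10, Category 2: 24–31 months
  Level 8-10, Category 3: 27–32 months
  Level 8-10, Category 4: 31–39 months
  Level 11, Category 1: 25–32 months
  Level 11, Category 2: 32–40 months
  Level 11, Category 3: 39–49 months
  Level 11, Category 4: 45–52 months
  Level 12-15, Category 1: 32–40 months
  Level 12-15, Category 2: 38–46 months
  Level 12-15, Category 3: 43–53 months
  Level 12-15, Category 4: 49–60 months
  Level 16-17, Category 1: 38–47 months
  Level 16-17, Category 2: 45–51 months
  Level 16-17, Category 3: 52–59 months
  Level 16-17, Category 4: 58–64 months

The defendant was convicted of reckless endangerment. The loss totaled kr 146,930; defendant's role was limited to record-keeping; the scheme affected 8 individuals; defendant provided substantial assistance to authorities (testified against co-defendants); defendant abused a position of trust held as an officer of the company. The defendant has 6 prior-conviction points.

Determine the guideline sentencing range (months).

Base offense level for reckless endangerment: 8.
S1 does not apply.
S3 applies (level before this adjustment is 8 < 12, so +1): 8 + 1 = 9.
S4 applies (level before this adjustment is 9 ≥ 4, so +4): 9 + 4 = 13.
S5 applies: 13 − 2 = 11.
S6 applies: 11 + 3 = 14.
S7 applies: 14 − 3 = 11.
Final offense level: 11.
Criminal history: 6 prior points → Category 2 (4-9).
Level 11 falls in the 11 band.
Grid: Level 11 × Category 2 = 32-40 months.

32-40 months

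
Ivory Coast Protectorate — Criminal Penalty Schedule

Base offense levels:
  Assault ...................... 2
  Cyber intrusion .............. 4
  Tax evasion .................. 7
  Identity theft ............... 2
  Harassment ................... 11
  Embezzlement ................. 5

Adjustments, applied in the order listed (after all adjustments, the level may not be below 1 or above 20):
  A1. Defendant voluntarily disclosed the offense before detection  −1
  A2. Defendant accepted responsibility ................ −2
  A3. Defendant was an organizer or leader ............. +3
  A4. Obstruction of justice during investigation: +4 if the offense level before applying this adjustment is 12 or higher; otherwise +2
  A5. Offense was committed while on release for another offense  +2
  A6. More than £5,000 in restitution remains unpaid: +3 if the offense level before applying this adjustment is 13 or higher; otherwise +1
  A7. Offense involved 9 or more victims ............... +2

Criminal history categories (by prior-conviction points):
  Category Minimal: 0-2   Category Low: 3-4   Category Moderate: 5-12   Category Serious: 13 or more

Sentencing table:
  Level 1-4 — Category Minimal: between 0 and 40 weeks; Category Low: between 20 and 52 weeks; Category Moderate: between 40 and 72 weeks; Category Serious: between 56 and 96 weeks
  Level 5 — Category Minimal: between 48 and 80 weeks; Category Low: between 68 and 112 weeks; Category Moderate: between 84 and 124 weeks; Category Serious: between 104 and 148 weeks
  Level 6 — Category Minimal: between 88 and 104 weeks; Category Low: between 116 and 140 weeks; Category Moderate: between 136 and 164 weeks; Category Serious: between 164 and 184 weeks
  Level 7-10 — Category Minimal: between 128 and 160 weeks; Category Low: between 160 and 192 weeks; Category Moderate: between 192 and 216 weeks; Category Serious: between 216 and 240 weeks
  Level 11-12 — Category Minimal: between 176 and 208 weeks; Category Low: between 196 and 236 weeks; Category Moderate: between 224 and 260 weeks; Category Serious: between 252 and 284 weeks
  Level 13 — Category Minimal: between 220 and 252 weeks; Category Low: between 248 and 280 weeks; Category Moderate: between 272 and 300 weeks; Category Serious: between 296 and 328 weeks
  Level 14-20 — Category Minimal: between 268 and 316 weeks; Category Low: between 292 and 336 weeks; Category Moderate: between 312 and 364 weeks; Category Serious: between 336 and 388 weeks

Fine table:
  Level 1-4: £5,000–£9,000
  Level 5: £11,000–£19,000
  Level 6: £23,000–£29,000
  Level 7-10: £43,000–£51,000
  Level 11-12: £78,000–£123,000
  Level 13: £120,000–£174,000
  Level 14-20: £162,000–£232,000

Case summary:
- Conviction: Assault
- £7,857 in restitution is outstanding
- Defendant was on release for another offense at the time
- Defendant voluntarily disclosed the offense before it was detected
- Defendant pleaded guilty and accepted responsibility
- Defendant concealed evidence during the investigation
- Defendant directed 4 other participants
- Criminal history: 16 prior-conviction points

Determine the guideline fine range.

Base offense level for assault: 2.
A1 applies: 2 − 1 = 1.
A2 applies: 1 − 2 = -1.
A3 applies: -1 + 3 = 2.
A4 applies (level before this adjustment is 2 < 12, so +2): 2 + 2 = 4.
A5 applies: 4 + 2 = 6.
A6 applies (level before this adjustment is 6 < 13, so +1): 6 + 1 = 7.
Final offense level: 7.
Level 7 falls in the 7-10 band.
Fine table: Level 7-10 → £43,000–£51,000.

£43,000–£51,000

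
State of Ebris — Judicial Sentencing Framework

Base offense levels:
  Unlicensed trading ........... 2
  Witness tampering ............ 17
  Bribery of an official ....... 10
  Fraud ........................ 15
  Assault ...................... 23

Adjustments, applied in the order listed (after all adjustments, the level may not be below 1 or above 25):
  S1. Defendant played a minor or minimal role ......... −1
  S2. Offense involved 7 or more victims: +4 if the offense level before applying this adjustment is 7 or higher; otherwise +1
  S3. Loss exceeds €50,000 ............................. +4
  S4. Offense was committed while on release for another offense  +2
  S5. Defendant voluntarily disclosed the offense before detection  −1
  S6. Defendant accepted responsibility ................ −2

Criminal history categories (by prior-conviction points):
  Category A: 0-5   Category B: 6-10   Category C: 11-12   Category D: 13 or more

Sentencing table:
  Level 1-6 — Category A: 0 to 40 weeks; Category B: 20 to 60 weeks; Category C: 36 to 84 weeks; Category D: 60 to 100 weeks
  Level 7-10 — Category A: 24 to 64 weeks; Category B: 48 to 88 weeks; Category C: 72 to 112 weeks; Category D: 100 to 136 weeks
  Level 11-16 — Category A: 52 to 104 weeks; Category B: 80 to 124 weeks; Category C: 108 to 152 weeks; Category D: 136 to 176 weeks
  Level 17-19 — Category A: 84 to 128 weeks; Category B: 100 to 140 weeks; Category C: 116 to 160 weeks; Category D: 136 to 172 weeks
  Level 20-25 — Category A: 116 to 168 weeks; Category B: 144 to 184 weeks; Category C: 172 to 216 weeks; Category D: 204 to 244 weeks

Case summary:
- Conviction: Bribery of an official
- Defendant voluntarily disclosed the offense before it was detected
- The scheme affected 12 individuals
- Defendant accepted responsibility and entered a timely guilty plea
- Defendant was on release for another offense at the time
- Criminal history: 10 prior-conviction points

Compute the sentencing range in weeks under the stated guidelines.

Base offense level for bribery of an official: 10.
S2 applies (level before this adjustment is 10 ≥ 7, so +4): 10 + 4 = 14.
S3 does not apply.
S4 applies: 14 + 2 = 16.
S5 applies: 16 − 1 = 15.
S6 applies: 15 − 2 = 13.
Final offense level: 13.
Criminal history: 10 prior points → Category B (6-10).
Level 13 falls in the 11-16 band.
Grid: Level 11-16 × Category B = 80-124 weeks.

80-124 weeks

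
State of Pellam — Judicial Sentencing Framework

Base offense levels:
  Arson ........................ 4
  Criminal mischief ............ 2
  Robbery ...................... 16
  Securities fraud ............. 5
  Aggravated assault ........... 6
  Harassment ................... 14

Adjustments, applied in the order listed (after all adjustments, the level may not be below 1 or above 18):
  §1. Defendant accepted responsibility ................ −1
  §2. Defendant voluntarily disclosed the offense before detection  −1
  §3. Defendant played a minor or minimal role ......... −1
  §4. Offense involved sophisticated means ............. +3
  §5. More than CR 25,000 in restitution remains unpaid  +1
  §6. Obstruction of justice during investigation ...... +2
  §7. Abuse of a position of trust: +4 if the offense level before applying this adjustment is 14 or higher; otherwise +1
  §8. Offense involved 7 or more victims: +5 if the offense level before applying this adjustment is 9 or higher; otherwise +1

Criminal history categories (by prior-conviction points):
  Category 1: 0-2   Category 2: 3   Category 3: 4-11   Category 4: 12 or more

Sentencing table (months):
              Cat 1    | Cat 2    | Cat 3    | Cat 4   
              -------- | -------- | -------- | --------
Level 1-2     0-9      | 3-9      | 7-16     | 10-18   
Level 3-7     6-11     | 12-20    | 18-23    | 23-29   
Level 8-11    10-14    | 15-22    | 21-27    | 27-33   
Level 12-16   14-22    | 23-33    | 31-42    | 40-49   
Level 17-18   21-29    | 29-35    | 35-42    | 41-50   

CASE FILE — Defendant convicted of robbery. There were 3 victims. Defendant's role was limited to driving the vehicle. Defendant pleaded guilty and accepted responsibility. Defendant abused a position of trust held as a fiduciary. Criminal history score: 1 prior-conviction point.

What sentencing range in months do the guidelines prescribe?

21-29 months

Base offense level for robbery: 16.
§1 applies: 16 − 1 = 15.
§2 does not apply.
§3 applies: 15 − 1 = 14.
§4 does not apply.
§5 does not apply.
§6 does not apply.
§7 applies (level before this adjustment is 14 ≥ 14, so +4): 14 + 4 = 18.
Final offense level: 18.
Criminal history: 1 prior point → Category 1 (0-2).
Level 18 falls in the 17-18 band.
Grid: Level 17-18 × Category 1 = 21-29 months.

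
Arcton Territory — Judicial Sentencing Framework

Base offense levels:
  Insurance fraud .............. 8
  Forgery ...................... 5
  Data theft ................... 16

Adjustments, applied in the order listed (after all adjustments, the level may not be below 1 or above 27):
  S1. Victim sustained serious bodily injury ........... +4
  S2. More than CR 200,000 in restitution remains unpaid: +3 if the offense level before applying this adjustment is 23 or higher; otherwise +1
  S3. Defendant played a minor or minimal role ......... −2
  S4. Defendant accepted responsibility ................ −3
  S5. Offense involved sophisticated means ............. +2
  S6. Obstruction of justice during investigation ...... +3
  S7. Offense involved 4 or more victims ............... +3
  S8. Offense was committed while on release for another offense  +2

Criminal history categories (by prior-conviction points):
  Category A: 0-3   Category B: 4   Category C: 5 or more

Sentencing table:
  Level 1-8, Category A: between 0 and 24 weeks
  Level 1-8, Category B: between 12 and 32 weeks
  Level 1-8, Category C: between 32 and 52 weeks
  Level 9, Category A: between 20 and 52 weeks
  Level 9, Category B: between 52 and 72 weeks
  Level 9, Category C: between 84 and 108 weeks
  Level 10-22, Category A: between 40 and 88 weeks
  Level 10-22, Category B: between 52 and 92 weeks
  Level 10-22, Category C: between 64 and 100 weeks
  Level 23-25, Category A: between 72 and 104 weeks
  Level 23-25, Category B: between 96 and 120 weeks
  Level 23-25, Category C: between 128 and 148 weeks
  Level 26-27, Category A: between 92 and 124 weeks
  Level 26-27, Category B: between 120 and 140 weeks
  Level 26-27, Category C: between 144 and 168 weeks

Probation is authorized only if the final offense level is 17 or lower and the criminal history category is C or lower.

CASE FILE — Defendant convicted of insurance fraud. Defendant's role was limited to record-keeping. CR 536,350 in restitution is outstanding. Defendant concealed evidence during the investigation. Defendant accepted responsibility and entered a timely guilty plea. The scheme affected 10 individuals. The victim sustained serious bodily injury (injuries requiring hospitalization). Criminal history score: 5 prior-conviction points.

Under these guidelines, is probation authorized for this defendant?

Base offense level for insurance fraud: 8.
S1 applies: 8 + 4 = 12.
S2 applies (level before this adjustment is 12 < 23, so +1): 12 + 1 = 13.
S3 applies: 13 − 2 = 11.
S4 applies: 11 − 3 = 8.
S6 applies: 8 + 3 = 11.
S7 applies: 11 + 3 = 14.
Final offense level: 14.
Criminal history: 5 prior points → Category C (5+).
Level 14 falls in the 10-22 band.
Grid: Level 10-22 × Category C = 64-100 weeks.
Probation check: level 14 ≤ 17 and category C ≤ C → eligible.

Yes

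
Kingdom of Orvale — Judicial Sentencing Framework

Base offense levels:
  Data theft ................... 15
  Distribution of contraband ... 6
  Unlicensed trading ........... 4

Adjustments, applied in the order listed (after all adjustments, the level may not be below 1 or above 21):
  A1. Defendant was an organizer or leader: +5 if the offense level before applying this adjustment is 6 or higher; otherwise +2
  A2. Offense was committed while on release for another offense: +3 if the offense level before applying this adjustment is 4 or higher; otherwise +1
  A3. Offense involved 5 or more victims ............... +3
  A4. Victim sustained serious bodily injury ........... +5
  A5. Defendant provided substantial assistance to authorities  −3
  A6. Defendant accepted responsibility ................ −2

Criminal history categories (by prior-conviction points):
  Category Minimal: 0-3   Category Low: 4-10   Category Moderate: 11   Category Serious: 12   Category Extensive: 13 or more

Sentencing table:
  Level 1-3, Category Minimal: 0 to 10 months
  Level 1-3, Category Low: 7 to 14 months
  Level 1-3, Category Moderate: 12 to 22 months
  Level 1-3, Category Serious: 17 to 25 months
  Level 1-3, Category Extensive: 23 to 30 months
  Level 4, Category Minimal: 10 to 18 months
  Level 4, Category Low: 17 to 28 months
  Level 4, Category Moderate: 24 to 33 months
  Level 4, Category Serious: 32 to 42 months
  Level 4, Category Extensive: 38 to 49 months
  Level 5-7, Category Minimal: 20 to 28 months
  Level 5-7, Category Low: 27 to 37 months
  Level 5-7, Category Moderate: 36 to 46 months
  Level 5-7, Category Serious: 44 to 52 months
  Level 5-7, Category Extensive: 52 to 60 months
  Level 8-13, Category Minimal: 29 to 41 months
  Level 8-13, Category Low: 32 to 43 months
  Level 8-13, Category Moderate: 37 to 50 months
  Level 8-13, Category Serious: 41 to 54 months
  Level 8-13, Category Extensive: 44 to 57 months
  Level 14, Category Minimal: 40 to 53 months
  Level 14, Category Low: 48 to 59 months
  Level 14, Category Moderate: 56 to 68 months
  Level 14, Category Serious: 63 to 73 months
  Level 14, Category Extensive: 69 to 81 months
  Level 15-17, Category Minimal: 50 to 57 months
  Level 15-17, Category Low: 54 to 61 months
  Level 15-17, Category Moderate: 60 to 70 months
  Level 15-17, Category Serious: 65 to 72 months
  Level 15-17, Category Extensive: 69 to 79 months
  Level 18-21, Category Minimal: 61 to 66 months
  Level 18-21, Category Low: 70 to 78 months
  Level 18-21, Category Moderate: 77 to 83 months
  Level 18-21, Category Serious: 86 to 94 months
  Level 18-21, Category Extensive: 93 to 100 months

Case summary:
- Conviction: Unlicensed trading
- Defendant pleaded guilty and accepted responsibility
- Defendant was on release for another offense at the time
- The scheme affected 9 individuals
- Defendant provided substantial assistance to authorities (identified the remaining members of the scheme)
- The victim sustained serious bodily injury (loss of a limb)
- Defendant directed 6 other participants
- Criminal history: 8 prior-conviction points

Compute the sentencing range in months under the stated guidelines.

32-43 months

Base offense level for unlicensed trading: 4.
A1 applies (level before this adjustment is 4 < 6, so +2): 4 + 2 = 6.
A2 applies (level before this adjustment is 6 ≥ 4, so +3): 6 + 3 = 9.
A3 applies: 9 + 3 = 12.
A4 applies: 12 + 5 = 17.
A5 applies: 17 − 3 = 14.
A6 applies: 14 − 2 = 12.
Final offense level: 12.
Criminal history: 8 prior points → Category Low (4-10).
Level 12 falls in the 8-13 band.
Grid: Level 8-13 × Category Low = 32-43 months.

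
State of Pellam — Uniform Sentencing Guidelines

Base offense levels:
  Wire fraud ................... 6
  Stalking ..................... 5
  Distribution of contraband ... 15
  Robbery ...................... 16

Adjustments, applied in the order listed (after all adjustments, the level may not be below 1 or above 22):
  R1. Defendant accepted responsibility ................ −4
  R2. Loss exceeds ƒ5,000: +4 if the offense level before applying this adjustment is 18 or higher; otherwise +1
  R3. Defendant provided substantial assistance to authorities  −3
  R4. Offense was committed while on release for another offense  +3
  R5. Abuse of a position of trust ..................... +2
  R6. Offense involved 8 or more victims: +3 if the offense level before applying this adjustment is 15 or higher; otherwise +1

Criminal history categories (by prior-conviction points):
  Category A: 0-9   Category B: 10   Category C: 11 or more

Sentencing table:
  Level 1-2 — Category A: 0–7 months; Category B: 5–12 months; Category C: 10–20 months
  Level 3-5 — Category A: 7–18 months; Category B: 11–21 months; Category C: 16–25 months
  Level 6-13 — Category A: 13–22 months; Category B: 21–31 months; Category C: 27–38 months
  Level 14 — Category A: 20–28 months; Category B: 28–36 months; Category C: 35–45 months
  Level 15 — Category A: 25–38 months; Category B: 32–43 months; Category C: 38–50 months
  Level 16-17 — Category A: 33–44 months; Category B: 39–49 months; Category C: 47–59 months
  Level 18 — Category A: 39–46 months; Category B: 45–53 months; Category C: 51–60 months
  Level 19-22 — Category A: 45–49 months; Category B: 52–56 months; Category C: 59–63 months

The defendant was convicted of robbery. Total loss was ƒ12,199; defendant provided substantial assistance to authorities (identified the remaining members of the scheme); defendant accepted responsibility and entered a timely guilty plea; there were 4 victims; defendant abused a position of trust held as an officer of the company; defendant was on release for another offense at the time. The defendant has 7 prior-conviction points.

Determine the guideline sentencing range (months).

Base offense level for robbery: 16.
R1 applies: 16 − 4 = 12.
R2 applies (level before this adjustment is 12 < 18, so +1): 12 + 1 = 13.
R3 applies: 13 − 3 = 10.
R4 applies: 10 + 3 = 13.
R5 applies: 13 + 2 = 15.
Final offense level: 15.
Criminal history: 7 prior points → Category A (0-9).
Level 15 falls in the 15 band.
Grid: Level 15 × Category A = 25-38 months.

25-38 months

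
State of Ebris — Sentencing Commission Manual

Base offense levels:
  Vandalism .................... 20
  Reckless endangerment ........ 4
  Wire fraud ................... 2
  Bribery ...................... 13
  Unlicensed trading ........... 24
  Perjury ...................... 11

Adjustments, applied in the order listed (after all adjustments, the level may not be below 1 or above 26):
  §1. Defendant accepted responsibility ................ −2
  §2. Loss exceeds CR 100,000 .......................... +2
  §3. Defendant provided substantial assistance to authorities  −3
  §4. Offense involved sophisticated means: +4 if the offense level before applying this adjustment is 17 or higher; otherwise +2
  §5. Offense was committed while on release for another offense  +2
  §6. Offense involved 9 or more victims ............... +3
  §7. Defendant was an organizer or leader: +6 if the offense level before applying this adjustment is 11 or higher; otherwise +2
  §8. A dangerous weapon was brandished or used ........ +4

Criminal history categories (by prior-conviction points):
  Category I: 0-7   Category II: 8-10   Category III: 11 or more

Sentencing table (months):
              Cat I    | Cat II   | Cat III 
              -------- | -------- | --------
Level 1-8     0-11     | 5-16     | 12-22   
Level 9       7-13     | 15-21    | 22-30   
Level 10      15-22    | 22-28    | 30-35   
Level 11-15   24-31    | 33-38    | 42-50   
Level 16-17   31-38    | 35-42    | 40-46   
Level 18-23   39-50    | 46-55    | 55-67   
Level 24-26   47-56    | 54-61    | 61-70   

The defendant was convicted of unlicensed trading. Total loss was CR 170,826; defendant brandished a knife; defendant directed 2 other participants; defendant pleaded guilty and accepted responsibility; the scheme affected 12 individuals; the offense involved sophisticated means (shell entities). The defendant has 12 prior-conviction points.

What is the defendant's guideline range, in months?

61-70 months

Base offense level for unlicensed trading: 24.
§1 applies: 24 − 2 = 22.
§2 applies: 22 + 2 = 24.
§4 applies (level before this adjustment is 24 ≥ 17, so +4): 24 + 4 = 28.
§6 applies: 28 + 3 = 31.
§7 applies (level before this adjustment is 31 ≥ 11, so +6): 31 + 6 = 37.
§8 applies: 37 + 4 = 41.
Level 41 exceeds the maximum of 26; capped at 26.
Final offense level: 26.
Criminal history: 12 prior points → Category III (11+).
Level 26 falls in the 24-26 band.
Grid: Level 24-26 × Category III = 61-70 months.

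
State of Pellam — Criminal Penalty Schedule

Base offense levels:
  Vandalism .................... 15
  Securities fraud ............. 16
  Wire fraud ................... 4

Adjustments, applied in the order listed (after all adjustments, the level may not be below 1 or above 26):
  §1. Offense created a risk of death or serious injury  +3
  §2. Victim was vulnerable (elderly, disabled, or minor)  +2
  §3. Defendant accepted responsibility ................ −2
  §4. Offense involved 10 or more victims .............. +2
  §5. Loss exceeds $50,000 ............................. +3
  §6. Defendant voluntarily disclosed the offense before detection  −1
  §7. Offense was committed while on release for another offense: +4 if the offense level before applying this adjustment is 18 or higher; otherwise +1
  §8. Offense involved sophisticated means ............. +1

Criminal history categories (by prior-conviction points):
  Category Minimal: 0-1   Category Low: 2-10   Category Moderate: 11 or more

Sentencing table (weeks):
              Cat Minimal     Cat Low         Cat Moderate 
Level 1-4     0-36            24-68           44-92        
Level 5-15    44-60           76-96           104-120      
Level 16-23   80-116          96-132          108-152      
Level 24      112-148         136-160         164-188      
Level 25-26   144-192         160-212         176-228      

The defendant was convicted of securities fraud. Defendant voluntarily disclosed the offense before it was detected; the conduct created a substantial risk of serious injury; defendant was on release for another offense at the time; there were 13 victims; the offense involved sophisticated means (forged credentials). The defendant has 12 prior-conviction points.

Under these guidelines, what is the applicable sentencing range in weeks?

Base offense level for securities fraud: 16.
§1 applies: 16 + 3 = 19.
§4 applies: 19 + 2 = 21.
§5 does not apply.
§6 applies: 21 − 1 = 20.
§7 applies (level before this adjustment is 20 ≥ 18, so +4): 20 + 4 = 24.
§8 applies: 24 + 1 = 25.
Final offense level: 25.
Criminal history: 12 prior points → Category Moderate (11+).
Level 25 falls in the 25-26 band.
Grid: Level 25-26 × Category Moderate = 176-228 weeks.

176-228 weeks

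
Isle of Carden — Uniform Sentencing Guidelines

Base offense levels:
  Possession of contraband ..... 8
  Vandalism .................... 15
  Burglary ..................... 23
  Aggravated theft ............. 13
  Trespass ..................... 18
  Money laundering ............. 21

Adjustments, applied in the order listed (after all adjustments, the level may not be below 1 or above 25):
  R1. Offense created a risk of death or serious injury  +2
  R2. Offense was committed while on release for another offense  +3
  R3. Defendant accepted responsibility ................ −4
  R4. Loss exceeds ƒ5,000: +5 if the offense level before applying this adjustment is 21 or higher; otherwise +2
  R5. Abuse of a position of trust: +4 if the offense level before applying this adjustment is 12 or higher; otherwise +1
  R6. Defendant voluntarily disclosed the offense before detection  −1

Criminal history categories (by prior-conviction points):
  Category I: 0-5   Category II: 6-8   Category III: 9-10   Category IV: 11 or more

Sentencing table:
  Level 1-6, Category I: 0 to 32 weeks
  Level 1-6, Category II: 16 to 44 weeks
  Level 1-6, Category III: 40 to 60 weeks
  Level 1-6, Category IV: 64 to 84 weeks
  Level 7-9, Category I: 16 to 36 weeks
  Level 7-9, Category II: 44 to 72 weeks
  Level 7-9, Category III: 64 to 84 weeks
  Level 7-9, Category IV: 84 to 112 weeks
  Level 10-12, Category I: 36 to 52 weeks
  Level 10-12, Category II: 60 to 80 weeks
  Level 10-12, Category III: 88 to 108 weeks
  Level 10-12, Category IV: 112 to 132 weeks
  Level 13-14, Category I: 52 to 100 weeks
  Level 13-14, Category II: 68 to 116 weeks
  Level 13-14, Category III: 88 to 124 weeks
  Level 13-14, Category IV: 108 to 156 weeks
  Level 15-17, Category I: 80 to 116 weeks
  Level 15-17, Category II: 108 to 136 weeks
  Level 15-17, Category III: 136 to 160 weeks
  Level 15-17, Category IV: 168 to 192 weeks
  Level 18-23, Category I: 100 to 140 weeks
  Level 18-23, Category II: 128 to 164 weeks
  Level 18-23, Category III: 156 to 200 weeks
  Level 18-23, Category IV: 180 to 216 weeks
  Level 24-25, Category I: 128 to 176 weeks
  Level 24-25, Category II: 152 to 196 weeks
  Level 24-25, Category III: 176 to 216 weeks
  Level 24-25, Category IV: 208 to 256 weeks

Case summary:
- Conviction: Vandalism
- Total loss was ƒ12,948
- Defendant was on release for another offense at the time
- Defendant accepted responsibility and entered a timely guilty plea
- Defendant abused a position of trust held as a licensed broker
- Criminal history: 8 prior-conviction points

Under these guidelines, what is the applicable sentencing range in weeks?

128-164 weeks

Base offense level for vandalism: 15.
R2 applies: 15 + 3 = 18.
R3 applies: 18 − 4 = 14.
R4 applies (level before this adjustment is 14 < 21, so +2): 14 + 2 = 16.
R5 applies (level before this adjustment is 16 ≥ 12, so +4): 16 + 4 = 20.
Final offense level: 20.
Criminal history: 8 prior points → Category II (6-8).
Level 20 falls in the 18-23 band.
Grid: Level 18-23 × Category II = 128-164 weeks.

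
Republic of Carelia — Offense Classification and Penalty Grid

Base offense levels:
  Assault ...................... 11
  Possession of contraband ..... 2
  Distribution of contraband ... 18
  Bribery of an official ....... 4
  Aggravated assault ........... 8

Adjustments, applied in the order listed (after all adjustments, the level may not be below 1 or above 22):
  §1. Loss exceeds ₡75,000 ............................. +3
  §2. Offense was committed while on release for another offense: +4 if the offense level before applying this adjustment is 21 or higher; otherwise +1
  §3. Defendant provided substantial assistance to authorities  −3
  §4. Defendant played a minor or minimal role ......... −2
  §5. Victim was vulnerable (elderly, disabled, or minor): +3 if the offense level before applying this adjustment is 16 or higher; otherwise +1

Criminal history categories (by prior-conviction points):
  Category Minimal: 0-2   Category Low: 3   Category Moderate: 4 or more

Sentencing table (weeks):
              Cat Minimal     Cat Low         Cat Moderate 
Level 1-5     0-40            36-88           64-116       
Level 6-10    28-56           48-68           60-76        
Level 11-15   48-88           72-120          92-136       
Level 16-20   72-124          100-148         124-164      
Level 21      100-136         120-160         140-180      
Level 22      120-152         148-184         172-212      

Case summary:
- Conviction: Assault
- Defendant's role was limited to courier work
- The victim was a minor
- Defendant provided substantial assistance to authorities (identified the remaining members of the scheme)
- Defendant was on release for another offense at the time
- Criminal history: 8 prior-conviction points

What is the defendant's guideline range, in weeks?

Base offense level for assault: 11.
§2 applies (level before this adjustment is 11 < 21, so +1): 11 + 1 = 12.
§3 applies: 12 − 3 = 9.
§4 applies: 9 − 2 = 7.
§5 applies (level before this adjustment is 7 < 16, so +1): 7 + 1 = 8.
Final offense level: 8.
Criminal history: 8 prior points → Category Moderate (4+).
Level 8 falls in the 6-10 band.
Grid: Level 6-10 × Category Moderate = 60-76 weeks.

60-76 weeks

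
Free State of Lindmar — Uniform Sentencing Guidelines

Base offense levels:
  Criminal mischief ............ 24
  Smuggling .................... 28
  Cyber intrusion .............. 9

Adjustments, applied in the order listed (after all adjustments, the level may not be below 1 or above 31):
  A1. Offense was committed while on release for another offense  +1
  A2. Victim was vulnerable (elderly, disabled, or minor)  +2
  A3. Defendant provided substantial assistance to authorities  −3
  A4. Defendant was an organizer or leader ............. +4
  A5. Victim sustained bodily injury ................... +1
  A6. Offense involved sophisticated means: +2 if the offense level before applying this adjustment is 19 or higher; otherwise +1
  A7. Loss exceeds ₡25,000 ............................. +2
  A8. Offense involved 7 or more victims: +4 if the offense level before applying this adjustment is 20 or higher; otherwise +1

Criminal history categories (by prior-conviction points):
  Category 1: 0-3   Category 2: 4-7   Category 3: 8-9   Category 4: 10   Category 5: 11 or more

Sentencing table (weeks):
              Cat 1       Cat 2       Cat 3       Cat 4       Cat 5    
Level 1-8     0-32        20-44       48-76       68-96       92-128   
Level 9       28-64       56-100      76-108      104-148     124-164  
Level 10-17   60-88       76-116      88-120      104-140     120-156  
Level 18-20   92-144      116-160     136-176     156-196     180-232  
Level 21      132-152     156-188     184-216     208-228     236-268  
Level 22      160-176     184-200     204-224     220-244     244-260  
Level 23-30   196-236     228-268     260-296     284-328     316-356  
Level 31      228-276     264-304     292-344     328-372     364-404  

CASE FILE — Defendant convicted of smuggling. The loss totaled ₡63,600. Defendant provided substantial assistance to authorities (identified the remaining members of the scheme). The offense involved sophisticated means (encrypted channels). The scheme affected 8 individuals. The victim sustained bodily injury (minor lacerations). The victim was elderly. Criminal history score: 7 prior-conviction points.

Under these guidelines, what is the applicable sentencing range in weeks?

264-304 weeks

Base offense level for smuggling: 28.
A1 does not apply.
A2 applies: 28 + 2 = 30.
A3 applies: 30 − 3 = 27.
A4 does not apply.
A5 applies: 27 + 1 = 28.
A6 applies (level before this adjustment is 28 ≥ 19, so +2): 28 + 2 = 30.
A7 applies: 30 + 2 = 32.
A8 applies (level before this adjustment is 32 ≥ 20, so +4): 32 + 4 = 36.
Level 36 exceeds the maximum of 31; capped at 31.
Final offense level: 31.
Criminal history: 7 prior points → Category 2 (4-7).
Level 31 falls in the 31 band.
Grid: Level 31 × Category 2 = 264-304 weeks.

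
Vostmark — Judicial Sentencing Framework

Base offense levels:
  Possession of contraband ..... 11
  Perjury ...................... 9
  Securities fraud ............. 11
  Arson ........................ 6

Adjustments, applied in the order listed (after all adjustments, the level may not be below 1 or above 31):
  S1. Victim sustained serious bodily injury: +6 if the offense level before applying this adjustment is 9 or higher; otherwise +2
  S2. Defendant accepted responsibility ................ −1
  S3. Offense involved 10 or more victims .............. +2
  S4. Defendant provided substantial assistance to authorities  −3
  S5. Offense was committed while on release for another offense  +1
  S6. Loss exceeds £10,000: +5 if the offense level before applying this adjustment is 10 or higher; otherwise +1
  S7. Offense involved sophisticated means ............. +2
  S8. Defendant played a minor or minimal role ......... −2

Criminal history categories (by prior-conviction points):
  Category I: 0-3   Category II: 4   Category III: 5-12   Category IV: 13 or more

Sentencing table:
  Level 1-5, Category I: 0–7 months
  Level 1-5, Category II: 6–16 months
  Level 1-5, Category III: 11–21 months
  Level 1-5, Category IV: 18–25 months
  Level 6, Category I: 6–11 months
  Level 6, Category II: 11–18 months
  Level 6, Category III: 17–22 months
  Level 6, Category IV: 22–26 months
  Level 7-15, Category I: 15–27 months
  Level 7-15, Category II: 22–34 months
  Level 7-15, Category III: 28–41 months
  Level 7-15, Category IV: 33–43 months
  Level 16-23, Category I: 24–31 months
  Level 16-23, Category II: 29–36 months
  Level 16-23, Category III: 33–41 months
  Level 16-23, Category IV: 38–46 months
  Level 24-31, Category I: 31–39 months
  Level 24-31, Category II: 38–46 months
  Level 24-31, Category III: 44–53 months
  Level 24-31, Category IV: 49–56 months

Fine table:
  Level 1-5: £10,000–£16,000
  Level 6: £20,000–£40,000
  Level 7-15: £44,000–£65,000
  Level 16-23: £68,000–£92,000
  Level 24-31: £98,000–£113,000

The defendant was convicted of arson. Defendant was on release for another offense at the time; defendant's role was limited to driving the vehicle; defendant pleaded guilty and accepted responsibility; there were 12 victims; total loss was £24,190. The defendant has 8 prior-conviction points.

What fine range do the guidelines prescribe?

£44,000–£65,000

Base offense level for arson: 6.
S1 does not apply.
S2 applies: 6 − 1 = 5.
S3 applies: 5 + 2 = 7.
S4 does not apply.
S5 applies: 7 + 1 = 8.
S6 applies (level before this adjustment is 8 < 10, so +1): 8 + 1 = 9.
S7 does not apply.
S8 applies: 9 − 2 = 7.
Final offense level: 7.
Level 7 falls in the 7-15 band.
Fine table: Level 7-15 → £44,000–£65,000.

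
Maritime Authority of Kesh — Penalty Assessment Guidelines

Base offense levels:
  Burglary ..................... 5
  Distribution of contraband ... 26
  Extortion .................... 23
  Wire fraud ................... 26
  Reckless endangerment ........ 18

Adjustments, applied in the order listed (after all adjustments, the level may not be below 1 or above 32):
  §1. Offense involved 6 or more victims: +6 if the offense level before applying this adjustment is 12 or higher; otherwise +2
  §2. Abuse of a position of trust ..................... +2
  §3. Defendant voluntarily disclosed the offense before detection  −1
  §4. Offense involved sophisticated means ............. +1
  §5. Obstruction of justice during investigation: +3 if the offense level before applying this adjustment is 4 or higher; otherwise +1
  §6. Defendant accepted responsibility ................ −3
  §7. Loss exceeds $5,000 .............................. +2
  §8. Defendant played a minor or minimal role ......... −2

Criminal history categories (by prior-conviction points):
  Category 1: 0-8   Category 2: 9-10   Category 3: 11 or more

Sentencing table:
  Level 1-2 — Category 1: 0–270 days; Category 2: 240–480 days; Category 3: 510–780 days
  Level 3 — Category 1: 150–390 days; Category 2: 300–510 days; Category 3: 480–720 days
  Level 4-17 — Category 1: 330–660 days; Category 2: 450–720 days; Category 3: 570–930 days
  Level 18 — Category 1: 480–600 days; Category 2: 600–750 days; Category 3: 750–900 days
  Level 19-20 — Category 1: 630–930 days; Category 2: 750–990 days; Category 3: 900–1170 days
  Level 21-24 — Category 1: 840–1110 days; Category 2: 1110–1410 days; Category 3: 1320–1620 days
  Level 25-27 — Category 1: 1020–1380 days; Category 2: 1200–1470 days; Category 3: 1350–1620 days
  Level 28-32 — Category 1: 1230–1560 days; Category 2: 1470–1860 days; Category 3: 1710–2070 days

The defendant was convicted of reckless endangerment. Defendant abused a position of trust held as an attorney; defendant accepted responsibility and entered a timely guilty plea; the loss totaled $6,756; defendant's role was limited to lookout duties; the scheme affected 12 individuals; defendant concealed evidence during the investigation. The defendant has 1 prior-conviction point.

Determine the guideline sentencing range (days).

Base offense level for reckless endangerment: 18.
§1 applies (level before this adjustment is 18 ≥ 12, so +6): 18 + 6 = 24.
§2 applies: 24 + 2 = 26.
§4 does not apply.
§5 applies (level before this adjustment is 26 ≥ 4, so +3): 26 + 3 = 29.
§6 applies: 29 − 3 = 26.
§7 applies: 26 + 2 = 28.
§8 applies: 28 − 2 = 26.
Final offense level: 26.
Criminal history: 1 prior point → Category 1 (0-8).
Level 26 falls in the 25-27 band.
Grid: Level 25-27 × Category 1 = 1020-1380 days.

1020-1380 days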